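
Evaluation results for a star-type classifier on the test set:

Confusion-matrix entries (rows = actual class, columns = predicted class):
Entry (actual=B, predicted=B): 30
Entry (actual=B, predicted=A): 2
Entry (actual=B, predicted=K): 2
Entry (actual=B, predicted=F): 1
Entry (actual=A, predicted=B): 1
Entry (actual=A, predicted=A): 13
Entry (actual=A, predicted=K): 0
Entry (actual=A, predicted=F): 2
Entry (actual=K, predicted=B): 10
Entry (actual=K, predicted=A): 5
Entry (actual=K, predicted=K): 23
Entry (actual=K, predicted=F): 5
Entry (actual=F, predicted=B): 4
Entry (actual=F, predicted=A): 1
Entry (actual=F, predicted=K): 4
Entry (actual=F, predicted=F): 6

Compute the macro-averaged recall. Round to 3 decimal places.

Per-class recall (TP/(TP+FN)):
  B: TP=30, FN=2+2+1=5 → 30/35 = 0.8571
  A: TP=13, FN=1+0+2=3 → 13/16 = 0.8125
  K: TP=23, FN=10+5+5=20 → 23/43 = 0.5349
  F: TP=6, FN=4+1+4=9 → 6/15 = 0.4000
Macro-recall = mean = (0.8571 + 0.8125 + 0.5349 + 0.4000) / 4 = 0.651

0.651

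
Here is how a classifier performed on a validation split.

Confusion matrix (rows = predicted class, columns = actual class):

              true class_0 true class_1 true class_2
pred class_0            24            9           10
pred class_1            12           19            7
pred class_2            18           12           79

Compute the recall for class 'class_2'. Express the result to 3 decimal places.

Treat 'class_2' as positive and all other classes as negative.
recall = TP/(TP+FN).
class_2: TP=79, FN=10+7=17 → 79/96 = 0.8229

0.823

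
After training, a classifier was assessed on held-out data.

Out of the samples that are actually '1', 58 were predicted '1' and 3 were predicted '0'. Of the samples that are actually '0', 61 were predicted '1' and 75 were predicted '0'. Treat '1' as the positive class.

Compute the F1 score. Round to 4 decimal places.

0.6444

Precision = TP/(TP+FP) = 58/119 = 0.4874
Recall = TP/(TP+FN) = 58/61 = 0.9508
F1 = 2·TP/(2·TP+FP+FN) = 116/180 = 0.6444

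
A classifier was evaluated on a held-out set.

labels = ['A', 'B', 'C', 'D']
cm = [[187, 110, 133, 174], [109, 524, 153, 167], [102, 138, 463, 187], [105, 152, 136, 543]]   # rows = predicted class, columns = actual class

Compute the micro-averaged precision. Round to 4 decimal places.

0.5075

Micro-averaging pools counts across classes: ΣTP=1717, ΣFP=1666, ΣFN=1666.
Micro-precision = TP/(TP+FP) on pooled counts = 0.5075 (equals overall accuracy in single-label multiclass).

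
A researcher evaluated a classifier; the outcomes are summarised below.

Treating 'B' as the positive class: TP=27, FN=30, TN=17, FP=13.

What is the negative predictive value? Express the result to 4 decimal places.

NPV = TN/(TN+FN) = 17/(17+30) = 0.3617

0.3617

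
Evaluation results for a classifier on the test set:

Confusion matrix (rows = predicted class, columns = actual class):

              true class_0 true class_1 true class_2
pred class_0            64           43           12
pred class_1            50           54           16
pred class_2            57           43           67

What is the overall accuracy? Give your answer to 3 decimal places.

0.456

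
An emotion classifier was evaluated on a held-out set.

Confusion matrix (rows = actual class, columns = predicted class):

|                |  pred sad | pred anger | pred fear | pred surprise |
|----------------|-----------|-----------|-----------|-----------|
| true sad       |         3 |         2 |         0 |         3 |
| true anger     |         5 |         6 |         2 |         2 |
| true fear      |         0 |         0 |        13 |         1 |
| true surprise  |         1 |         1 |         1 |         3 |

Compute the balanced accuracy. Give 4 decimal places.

Balanced accuracy = mean of per-class recall.
  sad: recall = 3/8 = 0.37500
  anger: recall = 6/15 = 0.40000
  fear: recall = 13/14 = 0.92857
  surprise: recall = 3/6 = 0.50000
Mean = (0.37500 + 0.40000 + 0.92857 + 0.50000) / 4 = 0.5509

0.5509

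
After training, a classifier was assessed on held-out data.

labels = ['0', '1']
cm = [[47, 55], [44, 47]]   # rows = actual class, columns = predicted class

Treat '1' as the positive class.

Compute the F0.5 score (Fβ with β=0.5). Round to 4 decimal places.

0.4709

Fβ = (1+β²)·TP / ((1+β²)·TP + β²·FN + FP), with β²=1/4
= 1.25·47 / (1.25·47 + 0.25·44 + 55) = 0.4709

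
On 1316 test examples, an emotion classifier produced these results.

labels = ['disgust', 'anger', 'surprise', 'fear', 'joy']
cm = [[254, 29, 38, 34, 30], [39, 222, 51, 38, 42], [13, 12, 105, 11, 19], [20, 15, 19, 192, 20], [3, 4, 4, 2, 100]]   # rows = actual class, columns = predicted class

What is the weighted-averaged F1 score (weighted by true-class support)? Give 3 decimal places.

0.668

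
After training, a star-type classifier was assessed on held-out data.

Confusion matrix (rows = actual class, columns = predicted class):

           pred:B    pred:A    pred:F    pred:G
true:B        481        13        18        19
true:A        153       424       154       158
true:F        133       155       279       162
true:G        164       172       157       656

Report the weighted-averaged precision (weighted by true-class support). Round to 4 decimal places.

0.5639

Per-class precision (TP/(TP+FP)):
  B: TP=481, FP=153+133+164=450 → 481/931 = 0.51665
  A: TP=424, FP=13+155+172=340 → 424/764 = 0.55497
  F: TP=279, FP=18+154+157=329 → 279/608 = 0.45888
  G: TP=656, FP=19+158+162=339 → 656/995 = 0.65930
Weighted-precision = Σ (supportᵢ/N)·precisionᵢ with N=3298: (531/3298)·0.51665 + (889/3298)·0.55497 + (729/3298)·0.45888 + (1149/3298)·0.65930 = 0.5639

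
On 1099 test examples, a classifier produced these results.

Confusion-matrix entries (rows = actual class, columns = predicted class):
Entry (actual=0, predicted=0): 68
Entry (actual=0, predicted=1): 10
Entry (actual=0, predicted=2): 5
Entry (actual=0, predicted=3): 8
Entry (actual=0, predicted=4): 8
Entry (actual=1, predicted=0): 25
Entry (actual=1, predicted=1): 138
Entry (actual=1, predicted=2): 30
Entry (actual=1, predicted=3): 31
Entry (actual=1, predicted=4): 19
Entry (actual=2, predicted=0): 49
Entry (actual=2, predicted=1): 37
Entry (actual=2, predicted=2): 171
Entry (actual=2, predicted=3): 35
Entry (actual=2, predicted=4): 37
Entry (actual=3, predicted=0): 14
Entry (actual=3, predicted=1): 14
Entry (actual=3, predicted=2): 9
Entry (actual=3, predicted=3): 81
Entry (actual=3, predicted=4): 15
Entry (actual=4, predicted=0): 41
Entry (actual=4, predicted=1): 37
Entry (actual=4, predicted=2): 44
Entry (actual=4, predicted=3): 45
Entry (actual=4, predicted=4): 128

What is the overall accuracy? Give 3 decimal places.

Accuracy = trace / total = (68+138+171+81+128=586) / 1099 = 586/1099 = 0.533

0.533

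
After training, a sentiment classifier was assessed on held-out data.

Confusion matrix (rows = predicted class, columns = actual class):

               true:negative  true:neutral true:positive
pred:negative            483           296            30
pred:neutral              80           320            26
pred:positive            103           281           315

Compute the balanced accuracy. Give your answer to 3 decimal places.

0.644

Balanced accuracy = mean of per-class recall.
  negative: recall = 483/666 = 0.7252
  neutral: recall = 320/897 = 0.3567
  positive: recall = 315/371 = 0.8491
Mean = (0.7252 + 0.3567 + 0.8491) / 3 = 0.644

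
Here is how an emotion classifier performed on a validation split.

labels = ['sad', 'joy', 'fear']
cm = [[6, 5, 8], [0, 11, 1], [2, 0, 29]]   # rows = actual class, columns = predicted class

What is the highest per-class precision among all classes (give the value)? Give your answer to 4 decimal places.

0.7632

Per-class precision (TP/(TP+FP)):
  sad: TP=6, FP=0+2=2 → 6/8 = 0.75000
  joy: TP=11, FP=5+0=5 → 11/16 = 0.68750
  fear: TP=29, FP=8+1=9 → 29/38 = 0.76316
Highest is class 'fear' with precision = 0.7632.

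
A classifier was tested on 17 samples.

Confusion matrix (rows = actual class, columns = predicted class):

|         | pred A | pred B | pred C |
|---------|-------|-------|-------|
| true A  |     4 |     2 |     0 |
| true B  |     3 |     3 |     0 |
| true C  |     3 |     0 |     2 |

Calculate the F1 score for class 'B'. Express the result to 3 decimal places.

F1 score = 2·TP/(2·TP+FP+FN).
B: TP=3, FP=2+0=2, FN=3+0=3 → 6/11 = 0.5455

0.545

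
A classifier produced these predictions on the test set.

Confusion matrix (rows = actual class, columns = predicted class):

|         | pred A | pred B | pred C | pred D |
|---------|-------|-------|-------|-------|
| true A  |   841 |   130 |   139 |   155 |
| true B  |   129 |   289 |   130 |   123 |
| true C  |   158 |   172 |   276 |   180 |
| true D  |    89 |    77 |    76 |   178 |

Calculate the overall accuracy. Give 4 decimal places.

0.5041

Accuracy = trace / total = (841+289+276+178=1584) / 3142 = 1584/3142 = 0.5041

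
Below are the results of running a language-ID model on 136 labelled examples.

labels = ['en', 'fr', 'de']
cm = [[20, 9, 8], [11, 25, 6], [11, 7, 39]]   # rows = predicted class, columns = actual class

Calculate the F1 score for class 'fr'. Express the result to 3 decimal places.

Take TP from the diagonal, FP from the rest of the 'fr' prediction marginal, FN from the rest of the 'fr' actual marginal.
F1 score = 2·TP/(2·TP+FP+FN).
fr: TP=25, FP=11+6=17, FN=9+7=16 → 50/83 = 0.6024

0.602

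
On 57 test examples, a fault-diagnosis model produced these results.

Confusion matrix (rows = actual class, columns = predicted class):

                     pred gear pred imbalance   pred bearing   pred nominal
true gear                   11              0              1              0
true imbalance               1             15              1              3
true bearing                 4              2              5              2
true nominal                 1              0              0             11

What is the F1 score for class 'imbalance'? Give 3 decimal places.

Treat 'imbalance' as positive and all other classes as negative.
F1 score = 2·TP/(2·TP+FP+FN).
imbalance: TP=15, FP=0+2+0=2, FN=1+1+3=5 → 30/37 = 0.8108

0.811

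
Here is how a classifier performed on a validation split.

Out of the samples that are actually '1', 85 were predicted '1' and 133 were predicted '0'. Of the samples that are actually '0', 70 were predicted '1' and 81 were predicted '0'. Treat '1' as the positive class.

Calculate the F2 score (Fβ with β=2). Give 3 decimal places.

0.414

Fβ = (1+β²)·TP / ((1+β²)·TP + β²·FN + FP), with β²=4
= 5·85 / (5·85 + 4·133 + 70) = 0.414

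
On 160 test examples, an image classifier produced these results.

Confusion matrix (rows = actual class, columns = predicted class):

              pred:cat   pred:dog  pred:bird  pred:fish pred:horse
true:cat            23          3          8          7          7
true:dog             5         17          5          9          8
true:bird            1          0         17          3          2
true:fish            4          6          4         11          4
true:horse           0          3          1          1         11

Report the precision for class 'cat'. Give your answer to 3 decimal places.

precision = TP/(TP+FP).
cat: TP=23, FP=5+1+4+0=10 → 23/33 = 0.6970

0.697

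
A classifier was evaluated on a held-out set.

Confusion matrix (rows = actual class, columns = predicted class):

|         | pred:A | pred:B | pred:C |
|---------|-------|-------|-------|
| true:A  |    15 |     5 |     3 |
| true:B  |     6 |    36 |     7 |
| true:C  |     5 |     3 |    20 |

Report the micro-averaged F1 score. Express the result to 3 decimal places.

0.710

Micro-averaging pools counts across classes: ΣTP=71, ΣFP=29, ΣFN=29.
Micro-F1 score = 2·TP/(2·TP+FP+FN) on pooled counts = 0.710 (equals overall accuracy in single-label multiclass).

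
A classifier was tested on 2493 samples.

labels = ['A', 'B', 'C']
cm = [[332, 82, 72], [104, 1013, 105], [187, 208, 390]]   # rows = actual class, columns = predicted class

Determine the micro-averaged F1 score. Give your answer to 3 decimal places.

0.696

Micro-averaging pools counts across classes: ΣTP=1735, ΣFP=758, ΣFN=758.
Micro-F1 score = 2·TP/(2·TP+FP+FN) on pooled counts = 0.696 (equals overall accuracy in single-label multiclass).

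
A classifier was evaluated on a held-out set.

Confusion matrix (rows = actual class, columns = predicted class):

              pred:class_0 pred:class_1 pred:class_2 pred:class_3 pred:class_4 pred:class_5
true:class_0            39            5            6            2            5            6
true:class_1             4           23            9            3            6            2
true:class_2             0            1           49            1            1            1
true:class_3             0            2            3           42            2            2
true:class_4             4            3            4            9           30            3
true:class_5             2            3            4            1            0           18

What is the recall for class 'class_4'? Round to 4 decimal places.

Treat 'class_4' as positive and all other classes as negative.
recall = TP/(TP+FN).
class_4: TP=30, FN=4+3+4+9+3=23 → 30/53 = 0.56604

0.5660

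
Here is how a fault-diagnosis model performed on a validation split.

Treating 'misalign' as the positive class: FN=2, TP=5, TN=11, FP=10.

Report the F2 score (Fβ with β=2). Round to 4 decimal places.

Fβ = (1+β²)·TP / ((1+β²)·TP + β²·FN + FP), with β²=4
= 5·5 / (5·5 + 4·2 + 10) = 0.5814

0.5814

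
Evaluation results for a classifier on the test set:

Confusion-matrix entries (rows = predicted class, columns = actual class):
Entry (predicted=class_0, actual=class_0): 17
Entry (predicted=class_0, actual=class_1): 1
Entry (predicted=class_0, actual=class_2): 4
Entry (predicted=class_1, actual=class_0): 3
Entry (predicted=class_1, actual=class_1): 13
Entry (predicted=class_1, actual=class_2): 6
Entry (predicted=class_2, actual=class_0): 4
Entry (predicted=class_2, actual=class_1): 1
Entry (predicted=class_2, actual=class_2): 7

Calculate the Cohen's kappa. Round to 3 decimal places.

Observed agreement pₒ = trace/N = 37/56 = 0.6607
Expected agreement pₑ = Σ (rowᵢ·colᵢ)/N² = (24·22 + 15·22 + 17·12)/56² = 0.3386
κ = (pₒ − pₑ)/(1 − pₑ) = (0.6607 − 0.3386)/(1 − 0.3386) = 0.487

0.487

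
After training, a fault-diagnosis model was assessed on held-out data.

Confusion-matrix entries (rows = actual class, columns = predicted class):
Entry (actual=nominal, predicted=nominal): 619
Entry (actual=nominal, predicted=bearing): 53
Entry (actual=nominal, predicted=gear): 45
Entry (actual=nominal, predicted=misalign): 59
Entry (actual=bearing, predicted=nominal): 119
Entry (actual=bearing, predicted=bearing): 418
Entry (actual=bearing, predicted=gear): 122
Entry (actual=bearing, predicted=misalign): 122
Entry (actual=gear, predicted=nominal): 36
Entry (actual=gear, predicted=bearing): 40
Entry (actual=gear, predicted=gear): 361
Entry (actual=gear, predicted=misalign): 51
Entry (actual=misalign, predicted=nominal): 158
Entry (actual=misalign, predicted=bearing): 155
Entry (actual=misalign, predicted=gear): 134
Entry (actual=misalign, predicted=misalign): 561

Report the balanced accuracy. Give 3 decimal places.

0.657

Balanced accuracy = mean of per-class recall.
  nominal: recall = 619/776 = 0.7977
  bearing: recall = 418/781 = 0.5352
  gear: recall = 361/488 = 0.7398
  misalign: recall = 561/1008 = 0.5565
Mean = (0.7977 + 0.5352 + 0.7398 + 0.5565) / 4 = 0.657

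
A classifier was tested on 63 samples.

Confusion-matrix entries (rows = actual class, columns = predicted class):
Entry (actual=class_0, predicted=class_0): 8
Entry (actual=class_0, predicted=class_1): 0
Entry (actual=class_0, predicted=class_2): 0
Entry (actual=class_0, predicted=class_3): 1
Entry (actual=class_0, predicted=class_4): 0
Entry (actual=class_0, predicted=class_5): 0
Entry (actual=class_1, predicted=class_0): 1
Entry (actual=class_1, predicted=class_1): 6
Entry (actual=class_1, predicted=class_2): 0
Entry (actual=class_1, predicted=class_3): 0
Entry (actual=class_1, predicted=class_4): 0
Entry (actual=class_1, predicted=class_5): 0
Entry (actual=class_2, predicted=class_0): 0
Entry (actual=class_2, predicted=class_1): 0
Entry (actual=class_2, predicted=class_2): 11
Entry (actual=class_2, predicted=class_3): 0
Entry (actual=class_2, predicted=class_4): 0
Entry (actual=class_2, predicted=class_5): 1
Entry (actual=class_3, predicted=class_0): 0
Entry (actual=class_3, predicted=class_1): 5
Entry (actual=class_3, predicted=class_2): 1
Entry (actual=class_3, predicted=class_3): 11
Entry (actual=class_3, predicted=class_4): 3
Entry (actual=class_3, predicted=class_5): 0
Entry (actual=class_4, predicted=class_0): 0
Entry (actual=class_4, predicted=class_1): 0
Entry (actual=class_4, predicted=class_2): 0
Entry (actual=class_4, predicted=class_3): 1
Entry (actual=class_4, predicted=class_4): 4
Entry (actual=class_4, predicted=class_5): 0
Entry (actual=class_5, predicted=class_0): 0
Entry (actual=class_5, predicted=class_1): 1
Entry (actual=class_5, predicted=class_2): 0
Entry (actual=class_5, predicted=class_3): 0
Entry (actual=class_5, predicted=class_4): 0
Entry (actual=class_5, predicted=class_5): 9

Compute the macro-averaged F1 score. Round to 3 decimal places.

Per-class F1 score (2·TP/(2·TP+FP+FN)):
  class_0: TP=8, FP=1+0+0+0+0=1, FN=0+0+1+0+0=1 → 16/18 = 0.8889
  class_1: TP=6, FP=0+0+5+0+1=6, FN=1+0+0+0+0=1 → 12/19 = 0.6316
  class_2: TP=11, FP=0+0+1+0+0=1, FN=0+0+0+0+1=1 → 22/24 = 0.9167
  class_3: TP=11, FP=1+0+0+1+0=2, FN=0+5+1+3+0=9 → 22/33 = 0.6667
  class_4: TP=4, FP=0+0+0+3+0=3, FN=0+0+0+1+0=1 → 8/12 = 0.6667
  class_5: TP=9, FP=0+0+1+0+0=1, FN=0+1+0+0+0=1 → 18/20 = 0.9000
Macro-F1 score = mean = (0.8889 + 0.6316 + 0.9167 + 0.6667 + 0.6667 + 0.9000) / 6 = 0.778

0.778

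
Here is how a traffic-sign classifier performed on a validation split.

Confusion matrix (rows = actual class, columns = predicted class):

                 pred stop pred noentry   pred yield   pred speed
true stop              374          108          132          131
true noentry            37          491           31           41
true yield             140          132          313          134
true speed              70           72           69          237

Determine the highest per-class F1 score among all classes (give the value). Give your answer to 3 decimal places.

Per-class F1 score (2·TP/(2·TP+FP+FN)):
  stop: TP=374, FP=37+140+70=247, FN=108+132+131=371 → 748/1366 = 0.5476
  noentry: TP=491, FP=108+132+72=312, FN=37+31+41=109 → 982/1403 = 0.6999
  yield: TP=313, FP=132+31+69=232, FN=140+132+134=406 → 626/1264 = 0.4953
  speed: TP=237, FP=131+41+134=306, FN=70+72+69=211 → 474/991 = 0.4783
Highest is class 'noentry' with F1 score = 0.700.

0.700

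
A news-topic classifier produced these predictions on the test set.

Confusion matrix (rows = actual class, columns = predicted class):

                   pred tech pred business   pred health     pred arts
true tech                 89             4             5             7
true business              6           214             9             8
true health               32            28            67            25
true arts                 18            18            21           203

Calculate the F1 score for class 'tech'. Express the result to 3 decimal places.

F1 score = 2·TP/(2·TP+FP+FN).
tech: TP=89, FP=6+32+18=56, FN=4+5+7=16 → 178/250 = 0.7120

0.712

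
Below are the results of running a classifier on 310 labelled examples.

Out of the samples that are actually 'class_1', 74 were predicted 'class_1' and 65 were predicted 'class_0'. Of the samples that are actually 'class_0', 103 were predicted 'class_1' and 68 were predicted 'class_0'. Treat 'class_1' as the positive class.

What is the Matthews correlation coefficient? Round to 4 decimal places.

MCC = (TP·TN − FP·FN) / √((TP+FP)(TP+FN)(TN+FP)(TN+FN))
Numerator = 74·68 − 103·65 = -1663
Denominator = √(177·139·171·133) = √559546029 = 23654.7253
MCC = -1663 / 23654.7253 = -0.0703

-0.0703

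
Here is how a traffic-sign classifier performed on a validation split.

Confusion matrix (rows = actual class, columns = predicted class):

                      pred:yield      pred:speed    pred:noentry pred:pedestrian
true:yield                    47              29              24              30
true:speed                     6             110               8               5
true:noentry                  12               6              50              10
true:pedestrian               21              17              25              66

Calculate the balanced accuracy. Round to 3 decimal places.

0.592

Balanced accuracy = mean of per-class recall.
  yield: recall = 47/130 = 0.3615
  speed: recall = 110/129 = 0.8527
  noentry: recall = 50/78 = 0.6410
  pedestrian: recall = 66/129 = 0.5116
Mean = (0.3615 + 0.8527 + 0.6410 + 0.5116) / 4 = 0.592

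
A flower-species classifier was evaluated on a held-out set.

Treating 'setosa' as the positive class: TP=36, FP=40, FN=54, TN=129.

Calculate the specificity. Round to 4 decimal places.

0.7633

Specificity = TN/(TN+FP) = 129/(129+40) = 0.7633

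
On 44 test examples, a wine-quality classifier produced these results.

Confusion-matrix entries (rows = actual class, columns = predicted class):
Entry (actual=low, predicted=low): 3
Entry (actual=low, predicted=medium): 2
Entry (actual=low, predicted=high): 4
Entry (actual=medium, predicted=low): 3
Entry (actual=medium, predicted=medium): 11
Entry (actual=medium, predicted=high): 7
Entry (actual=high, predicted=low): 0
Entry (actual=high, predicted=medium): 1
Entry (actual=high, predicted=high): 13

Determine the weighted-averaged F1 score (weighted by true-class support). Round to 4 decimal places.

0.5995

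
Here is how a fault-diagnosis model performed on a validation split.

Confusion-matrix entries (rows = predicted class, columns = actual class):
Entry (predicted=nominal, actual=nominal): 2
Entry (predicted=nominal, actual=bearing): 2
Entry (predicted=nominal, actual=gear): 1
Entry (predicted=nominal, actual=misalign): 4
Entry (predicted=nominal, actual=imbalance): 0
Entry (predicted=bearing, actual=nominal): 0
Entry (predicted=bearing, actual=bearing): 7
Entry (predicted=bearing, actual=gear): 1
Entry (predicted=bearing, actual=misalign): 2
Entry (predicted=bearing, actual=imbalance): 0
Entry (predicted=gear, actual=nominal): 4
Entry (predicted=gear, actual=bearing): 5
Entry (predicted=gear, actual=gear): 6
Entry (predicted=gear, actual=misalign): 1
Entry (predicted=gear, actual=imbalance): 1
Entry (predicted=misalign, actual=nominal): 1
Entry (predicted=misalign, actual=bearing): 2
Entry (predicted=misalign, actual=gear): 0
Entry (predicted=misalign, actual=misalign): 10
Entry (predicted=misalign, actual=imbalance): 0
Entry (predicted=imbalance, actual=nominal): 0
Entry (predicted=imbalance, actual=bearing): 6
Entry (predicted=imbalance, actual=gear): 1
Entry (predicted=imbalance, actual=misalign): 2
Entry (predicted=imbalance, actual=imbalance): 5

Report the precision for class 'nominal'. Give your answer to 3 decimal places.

Treat 'nominal' as positive and all other classes as negative.
precision = TP/(TP+FP).
nominal: TP=2, FP=2+1+4+0=7 → 2/9 = 0.2222

0.222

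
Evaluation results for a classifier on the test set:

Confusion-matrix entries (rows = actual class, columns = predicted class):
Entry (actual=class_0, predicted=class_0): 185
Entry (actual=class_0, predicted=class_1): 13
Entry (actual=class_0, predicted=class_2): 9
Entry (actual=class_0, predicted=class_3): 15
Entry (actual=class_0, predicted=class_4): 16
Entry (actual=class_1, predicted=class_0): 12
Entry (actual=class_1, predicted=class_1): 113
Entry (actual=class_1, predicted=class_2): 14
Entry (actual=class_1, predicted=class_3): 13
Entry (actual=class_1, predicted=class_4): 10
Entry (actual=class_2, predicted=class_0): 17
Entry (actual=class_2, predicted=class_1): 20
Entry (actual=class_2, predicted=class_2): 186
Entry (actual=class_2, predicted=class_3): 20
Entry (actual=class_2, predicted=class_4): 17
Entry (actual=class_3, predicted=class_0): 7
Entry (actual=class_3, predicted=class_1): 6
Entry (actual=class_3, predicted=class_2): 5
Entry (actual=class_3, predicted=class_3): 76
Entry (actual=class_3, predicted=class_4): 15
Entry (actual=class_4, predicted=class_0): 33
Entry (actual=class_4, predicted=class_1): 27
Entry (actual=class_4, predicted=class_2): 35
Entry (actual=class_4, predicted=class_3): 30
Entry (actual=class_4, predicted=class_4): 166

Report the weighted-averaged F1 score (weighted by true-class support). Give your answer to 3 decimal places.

0.686

Per-class F1 score (2·TP/(2·TP+FP+FN)):
  class_0: TP=185, FP=12+17+7+33=69, FN=13+9+15+16=53 → 370/492 = 0.7520
  class_1: TP=113, FP=13+20+6+27=66, FN=12+14+13+10=49 → 226/341 = 0.6628
  class_2: TP=186, FP=9+14+5+35=63, FN=17+20+20+17=74 → 372/509 = 0.7308
  class_3: TP=76, FP=15+13+20+30=78, FN=7+6+5+15=33 → 152/263 = 0.5779
  class_4: TP=166, FP=16+10+17+15=58, FN=33+27+35+30=125 → 332/515 = 0.6447
Weighted-F1 score = Σ (supportᵢ/N)·F1 scoreᵢ with N=1060: (238/1060)·0.7520 + (162/1060)·0.6628 + (260/1060)·0.7308 + (109/1060)·0.5779 + (291/1060)·0.6447 = 0.686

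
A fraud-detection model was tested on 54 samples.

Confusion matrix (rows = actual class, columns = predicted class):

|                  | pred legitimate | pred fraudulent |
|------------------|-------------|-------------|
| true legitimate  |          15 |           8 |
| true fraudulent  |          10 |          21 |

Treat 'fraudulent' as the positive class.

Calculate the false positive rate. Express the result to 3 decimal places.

0.348

FPR = FP/(FP+TN) = 8/(8+15) = 0.348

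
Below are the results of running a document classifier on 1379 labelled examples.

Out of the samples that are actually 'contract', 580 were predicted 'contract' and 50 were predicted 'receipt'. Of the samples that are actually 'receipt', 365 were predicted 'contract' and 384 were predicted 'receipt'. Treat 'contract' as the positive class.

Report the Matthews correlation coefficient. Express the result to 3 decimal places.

MCC = (TP·TN − FP·FN) / √((TP+FP)(TP+FN)(TN+FP)(TN+FN))
Numerator = 580·384 − 365·50 = 204470
Denominator = √(945·630·749·434) = √193528043100 = 439918.2232
MCC = 204470 / 439918.2232 = 0.465

0.465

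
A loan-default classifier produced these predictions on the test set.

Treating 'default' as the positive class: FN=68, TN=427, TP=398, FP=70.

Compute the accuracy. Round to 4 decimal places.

Accuracy = (TP+TN)/N = (398+427)/963 = 0.8567

0.8567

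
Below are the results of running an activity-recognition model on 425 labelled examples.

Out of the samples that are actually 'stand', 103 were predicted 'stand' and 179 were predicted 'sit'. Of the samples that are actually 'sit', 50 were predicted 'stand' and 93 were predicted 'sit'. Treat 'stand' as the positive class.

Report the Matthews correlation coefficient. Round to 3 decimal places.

0.015

MCC = (TP·TN − FP·FN) / √((TP+FP)(TP+FN)(TN+FP)(TN+FN))
Numerator = 103·93 − 50·179 = 629
Denominator = √(153·282·143·272) = √1678206816 = 40965.9226
MCC = 629 / 40965.9226 = 0.015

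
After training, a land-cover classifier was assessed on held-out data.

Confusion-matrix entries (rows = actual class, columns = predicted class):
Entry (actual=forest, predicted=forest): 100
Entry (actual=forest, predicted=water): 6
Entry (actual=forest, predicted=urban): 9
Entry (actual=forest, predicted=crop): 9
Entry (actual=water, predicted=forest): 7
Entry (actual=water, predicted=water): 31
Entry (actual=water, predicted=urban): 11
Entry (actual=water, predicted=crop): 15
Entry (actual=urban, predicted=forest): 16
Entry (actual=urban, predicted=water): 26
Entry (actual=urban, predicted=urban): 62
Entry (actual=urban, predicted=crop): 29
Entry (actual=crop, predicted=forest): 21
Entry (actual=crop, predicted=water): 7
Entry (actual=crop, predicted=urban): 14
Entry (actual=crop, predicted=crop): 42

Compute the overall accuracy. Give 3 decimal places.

Accuracy = trace / total = (100+31+62+42=235) / 405 = 235/405 = 0.580

0.580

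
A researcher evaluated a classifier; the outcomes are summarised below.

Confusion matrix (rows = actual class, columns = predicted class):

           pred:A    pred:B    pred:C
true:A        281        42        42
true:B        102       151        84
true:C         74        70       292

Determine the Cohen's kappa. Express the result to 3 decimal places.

0.450

Observed agreement pₒ = trace/N = 724/1138 = 0.6362
Expected agreement pₑ = Σ (rowᵢ·colᵢ)/N² = (365·457 + 337·263 + 436·418)/1138² = 0.3380
κ = (pₒ − pₑ)/(1 − pₑ) = (0.6362 − 0.3380)/(1 − 0.3380) = 0.450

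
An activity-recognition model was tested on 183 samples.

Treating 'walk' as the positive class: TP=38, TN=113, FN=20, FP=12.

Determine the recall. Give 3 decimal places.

0.655

Recall = TP/(TP+FN) = 38/(38+20) = 38/58 = 0.655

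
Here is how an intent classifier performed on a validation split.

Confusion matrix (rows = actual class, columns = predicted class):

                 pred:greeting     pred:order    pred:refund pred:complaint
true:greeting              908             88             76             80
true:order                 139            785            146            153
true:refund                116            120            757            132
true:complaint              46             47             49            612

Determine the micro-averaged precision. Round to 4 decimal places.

0.7198

Micro-averaging pools counts across classes: ΣTP=3062, ΣFP=1192, ΣFN=1192.
Micro-precision = TP/(TP+FP) on pooled counts = 0.7198 (equals overall accuracy in single-label multiclass).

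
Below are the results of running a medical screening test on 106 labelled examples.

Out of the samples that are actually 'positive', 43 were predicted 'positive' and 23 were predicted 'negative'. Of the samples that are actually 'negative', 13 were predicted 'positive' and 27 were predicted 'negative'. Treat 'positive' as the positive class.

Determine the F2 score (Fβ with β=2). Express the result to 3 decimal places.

Fβ = (1+β²)·TP / ((1+β²)·TP + β²·FN + FP), with β²=4
= 5·43 / (5·43 + 4·23 + 13) = 0.672

0.672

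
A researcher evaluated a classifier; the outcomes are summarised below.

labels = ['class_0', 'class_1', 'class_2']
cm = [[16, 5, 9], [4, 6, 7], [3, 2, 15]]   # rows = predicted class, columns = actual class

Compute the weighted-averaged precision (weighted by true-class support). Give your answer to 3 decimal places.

Per-class precision (TP/(TP+FP)):
  class_0: TP=16, FP=5+9=14 → 16/30 = 0.5333
  class_1: TP=6, FP=4+7=11 → 6/17 = 0.3529
  class_2: TP=15, FP=3+2=5 → 15/20 = 0.7500
Weighted-precision = Σ (supportᵢ/N)·precisionᵢ with N=67: (23/67)·0.5333 + (13/67)·0.3529 + (31/67)·0.7500 = 0.599

0.599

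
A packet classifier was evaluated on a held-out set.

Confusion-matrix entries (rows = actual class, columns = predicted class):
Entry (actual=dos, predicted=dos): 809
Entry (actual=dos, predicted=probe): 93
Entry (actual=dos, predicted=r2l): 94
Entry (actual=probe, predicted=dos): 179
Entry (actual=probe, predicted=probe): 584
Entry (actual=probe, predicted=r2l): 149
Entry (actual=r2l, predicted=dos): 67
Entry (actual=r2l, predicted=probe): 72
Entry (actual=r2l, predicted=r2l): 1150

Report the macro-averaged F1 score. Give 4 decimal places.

Per-class F1 score (2·TP/(2·TP+FP+FN)):
  dos: TP=809, FP=179+67=246, FN=93+94=187 → 1618/2051 = 0.78888
  probe: TP=584, FP=93+72=165, FN=179+149=328 → 1168/1661 = 0.70319
  r2l: TP=1150, FP=94+149=243, FN=67+72=139 → 2300/2682 = 0.85757
Macro-F1 score = mean = (0.78888 + 0.70319 + 0.85757) / 3 = 0.7832

0.7832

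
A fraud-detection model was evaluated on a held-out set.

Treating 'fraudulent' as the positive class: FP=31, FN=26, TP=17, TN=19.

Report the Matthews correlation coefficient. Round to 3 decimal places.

-0.224

MCC = (TP·TN − FP·FN) / √((TP+FP)(TP+FN)(TN+FP)(TN+FN))
Numerator = 17·19 − 31·26 = -483
Denominator = √(48·43·50·45) = √4644000 = 2154.9942
MCC = -483 / 2154.9942 = -0.224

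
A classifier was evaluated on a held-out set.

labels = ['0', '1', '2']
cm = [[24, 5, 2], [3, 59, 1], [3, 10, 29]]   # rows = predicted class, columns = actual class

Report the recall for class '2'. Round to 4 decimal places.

0.9063

Take TP from the diagonal, FP from the rest of the '2' prediction marginal, FN from the rest of the '2' actual marginal.
recall = TP/(TP+FN).
2: TP=29, FN=2+1=3 → 29/32 = 0.90625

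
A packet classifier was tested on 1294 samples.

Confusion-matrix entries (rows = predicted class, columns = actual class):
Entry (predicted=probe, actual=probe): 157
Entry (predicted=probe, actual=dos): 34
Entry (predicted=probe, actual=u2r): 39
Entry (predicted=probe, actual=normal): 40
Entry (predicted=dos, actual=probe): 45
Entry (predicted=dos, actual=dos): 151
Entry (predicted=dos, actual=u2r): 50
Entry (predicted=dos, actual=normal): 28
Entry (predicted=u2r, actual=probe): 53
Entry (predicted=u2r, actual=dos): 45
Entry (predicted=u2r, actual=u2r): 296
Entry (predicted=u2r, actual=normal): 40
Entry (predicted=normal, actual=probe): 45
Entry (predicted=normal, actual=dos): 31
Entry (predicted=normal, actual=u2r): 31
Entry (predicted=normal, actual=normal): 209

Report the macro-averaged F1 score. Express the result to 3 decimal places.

Per-class F1 score (2·TP/(2·TP+FP+FN)):
  probe: TP=157, FP=34+39+40=113, FN=45+53+45=143 → 314/570 = 0.5509
  dos: TP=151, FP=45+50+28=123, FN=34+45+31=110 → 302/535 = 0.5645
  u2r: TP=296, FP=53+45+40=138, FN=39+50+31=120 → 592/850 = 0.6965
  normal: TP=209, FP=45+31+31=107, FN=40+28+40=108 → 418/633 = 0.6603
Macro-F1 score = mean = (0.5509 + 0.5645 + 0.6965 + 0.6603) / 4 = 0.618

0.618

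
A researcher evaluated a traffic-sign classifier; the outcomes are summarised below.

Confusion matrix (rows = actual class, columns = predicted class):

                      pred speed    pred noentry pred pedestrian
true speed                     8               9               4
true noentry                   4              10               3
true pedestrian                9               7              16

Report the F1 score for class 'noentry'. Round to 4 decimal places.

0.4651

F1 score = 2·TP/(2·TP+FP+FN).
noentry: TP=10, FP=9+7=16, FN=4+3=7 → 20/43 = 0.46512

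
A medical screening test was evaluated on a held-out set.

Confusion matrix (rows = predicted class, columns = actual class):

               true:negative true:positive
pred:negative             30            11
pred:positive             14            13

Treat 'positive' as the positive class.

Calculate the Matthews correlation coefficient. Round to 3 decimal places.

0.218

MCC = (TP·TN − FP·FN) / √((TP+FP)(TP+FN)(TN+FP)(TN+FN))
Numerator = 13·30 − 14·11 = 236
Denominator = √(27·24·44·41) = √1168992 = 1081.1993
MCC = 236 / 1081.1993 = 0.218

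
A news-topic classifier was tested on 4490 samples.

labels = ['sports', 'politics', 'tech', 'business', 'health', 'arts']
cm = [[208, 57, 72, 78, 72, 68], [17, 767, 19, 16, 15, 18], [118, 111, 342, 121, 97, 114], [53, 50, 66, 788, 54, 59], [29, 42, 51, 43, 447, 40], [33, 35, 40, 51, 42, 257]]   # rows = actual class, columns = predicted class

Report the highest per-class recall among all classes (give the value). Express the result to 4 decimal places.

Per-class recall (TP/(TP+FN)):
  sports: TP=208, FN=57+72+78+72+68=347 → 208/555 = 0.37477
  politics: TP=767, FN=17+19+16+15+18=85 → 767/852 = 0.90023
  tech: TP=342, FN=118+111+121+97+114=561 → 342/903 = 0.37874
  business: TP=788, FN=53+50+66+54+59=282 → 788/1070 = 0.73645
  health: TP=447, FN=29+42+51+43+40=205 → 447/652 = 0.68558
  arts: TP=257, FN=33+35+40+51+42=201 → 257/458 = 0.56114
Highest is class 'politics' with recall = 0.9002.

0.9002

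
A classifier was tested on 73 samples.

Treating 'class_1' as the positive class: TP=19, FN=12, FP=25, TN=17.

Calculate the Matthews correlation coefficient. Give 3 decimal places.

0.018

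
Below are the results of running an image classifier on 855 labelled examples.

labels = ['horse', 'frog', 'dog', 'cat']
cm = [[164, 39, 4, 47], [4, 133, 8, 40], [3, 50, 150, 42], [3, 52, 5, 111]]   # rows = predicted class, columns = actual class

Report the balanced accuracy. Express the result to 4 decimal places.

Balanced accuracy = mean of per-class recall.
  horse: recall = 164/174 = 0.94253
  frog: recall = 133/274 = 0.48540
  dog: recall = 150/167 = 0.89820
  cat: recall = 111/240 = 0.46250
Mean = (0.94253 + 0.48540 + 0.89820 + 0.46250) / 4 = 0.6972

0.6972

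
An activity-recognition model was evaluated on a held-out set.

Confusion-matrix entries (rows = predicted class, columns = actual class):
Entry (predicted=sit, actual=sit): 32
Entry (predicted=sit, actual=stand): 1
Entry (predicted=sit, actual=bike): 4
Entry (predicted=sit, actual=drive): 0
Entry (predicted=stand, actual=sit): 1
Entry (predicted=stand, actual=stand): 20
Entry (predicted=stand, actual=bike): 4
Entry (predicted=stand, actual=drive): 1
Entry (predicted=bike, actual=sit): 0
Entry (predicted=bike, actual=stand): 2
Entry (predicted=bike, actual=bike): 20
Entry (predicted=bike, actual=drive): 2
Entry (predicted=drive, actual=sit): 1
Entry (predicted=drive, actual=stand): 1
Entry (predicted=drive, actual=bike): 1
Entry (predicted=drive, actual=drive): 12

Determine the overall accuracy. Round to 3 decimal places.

0.824

Accuracy = trace / total = (32+20+20+12=84) / 102 = 84/102 = 0.824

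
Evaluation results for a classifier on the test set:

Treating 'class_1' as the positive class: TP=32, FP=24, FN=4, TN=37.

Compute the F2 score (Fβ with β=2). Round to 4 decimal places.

Fβ = (1+β²)·TP / ((1+β²)·TP + β²·FN + FP), with β²=4
= 5·32 / (5·32 + 4·4 + 24) = 0.8000

0.8000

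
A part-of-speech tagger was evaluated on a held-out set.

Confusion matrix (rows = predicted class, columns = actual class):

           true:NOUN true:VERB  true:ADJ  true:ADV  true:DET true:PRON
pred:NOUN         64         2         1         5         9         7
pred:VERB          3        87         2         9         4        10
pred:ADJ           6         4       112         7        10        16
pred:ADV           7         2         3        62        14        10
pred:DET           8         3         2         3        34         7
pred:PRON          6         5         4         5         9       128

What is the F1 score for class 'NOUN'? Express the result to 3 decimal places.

0.703

One-vs-rest for 'NOUN': TP = diagonal; FP = other classes predicted 'NOUN'; FN = 'NOUN' predicted as other.
F1 score = 2·TP/(2·TP+FP+FN).
NOUN: TP=64, FP=2+1+5+9+7=24, FN=3+6+7+8+6=30 → 128/182 = 0.7033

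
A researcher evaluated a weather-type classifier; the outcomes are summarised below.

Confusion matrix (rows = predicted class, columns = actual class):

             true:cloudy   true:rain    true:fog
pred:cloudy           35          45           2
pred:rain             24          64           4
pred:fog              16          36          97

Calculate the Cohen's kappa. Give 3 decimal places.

0.410

Observed agreement pₒ = trace/N = 196/323 = 0.6068
Expected agreement pₑ = Σ (rowᵢ·colᵢ)/N² = (75·82 + 145·92 + 103·149)/323² = 0.3339
κ = (pₒ − pₑ)/(1 − pₑ) = (0.6068 − 0.3339)/(1 − 0.3339) = 0.410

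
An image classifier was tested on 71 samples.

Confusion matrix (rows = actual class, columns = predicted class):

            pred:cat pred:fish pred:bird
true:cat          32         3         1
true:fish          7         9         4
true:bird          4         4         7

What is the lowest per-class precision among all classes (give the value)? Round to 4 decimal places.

Per-class precision (TP/(TP+FP)):
  cat: TP=32, FP=7+4=11 → 32/43 = 0.74419
  fish: TP=9, FP=3+4=7 → 9/16 = 0.56250
  bird: TP=7, FP=1+4=5 → 7/12 = 0.58333
Lowest is class 'fish' with precision = 0.5625.

0.5625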